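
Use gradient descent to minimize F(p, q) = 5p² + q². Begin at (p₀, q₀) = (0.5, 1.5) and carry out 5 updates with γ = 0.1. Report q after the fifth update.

0.49152

∇F = (10p, 2q)
Step 1: at (0.5, 1.5), ∇F = (5, 3) → (0.5, 1.5) − 0.1·(5, 3) = (0, 1.2)
Step 2: at (0, 1.2), ∇F = (0, 2.4) → (0, 1.2) − 0.1·(0, 2.4) = (0, 0.96)
Step 3: at (0, 0.96), ∇F = (0, 1.92) → (0, 0.96) − 0.1·(0, 1.92) = (0, 0.768)
Step 4: at (0, 0.768), ∇F = (0, 1.536) → (0, 0.768) − 0.1·(0, 1.536) = (0, 0.6144)
Step 5: at (0, 0.6144), ∇F = (0, 1.2288) → (0, 0.6144) − 0.1·(0, 1.2288) = (0, 0.49152)
q = 0.49152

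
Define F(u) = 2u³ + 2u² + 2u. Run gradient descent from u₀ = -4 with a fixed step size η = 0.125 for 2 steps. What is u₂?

F′(u) = 6u² + 4u + 2
u₁ = -4 − 0.125·82 = -14.25
u₂ = -14.25 − 0.125·1163.375 = -159.671875

-159.671875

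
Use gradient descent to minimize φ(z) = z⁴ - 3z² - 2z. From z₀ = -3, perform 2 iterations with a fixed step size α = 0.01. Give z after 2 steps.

-1.82484352

φ′(z) = 4z³ - 6z - 2
Step 1: φ′(-3) = -92; z₁ = -3 − 0.01·(-92) = -2.08
Step 2: φ′(-2.08) = -25.515648; z₂ = -2.08 − 0.01·(-25.515648) = -1.82484352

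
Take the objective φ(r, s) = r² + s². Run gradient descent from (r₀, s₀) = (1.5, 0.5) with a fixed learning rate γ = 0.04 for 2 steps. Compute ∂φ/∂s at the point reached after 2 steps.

∇φ = (2r, 2s)
Step 1: at (1.5, 0.5), ∇φ = (3, 1) → (1.5, 0.5) − 0.04·(3, 1) = (1.38, 0.46)
Step 2: at (1.38, 0.46), ∇φ = (2.76, 0.92) → (1.38, 0.46) − 0.04·(2.76, 0.92) = (1.2696, 0.4232)
∂φ/∂s at (1.2696, 0.4232) = 0.8464

0.8464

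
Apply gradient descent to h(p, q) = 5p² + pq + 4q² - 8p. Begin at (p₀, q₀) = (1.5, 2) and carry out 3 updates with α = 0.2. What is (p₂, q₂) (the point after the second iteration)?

∇h = (10p + q - 8, p + 8q)
(p₁, q₁) = (1.5, 2) − 0.2·(9, 17.5) = (-0.3, -1.5)
(p₂, q₂) = (-0.3, -1.5) − 0.2·(-12.5, -12.3) = (2.2, 0.96)

(2.2, 0.96)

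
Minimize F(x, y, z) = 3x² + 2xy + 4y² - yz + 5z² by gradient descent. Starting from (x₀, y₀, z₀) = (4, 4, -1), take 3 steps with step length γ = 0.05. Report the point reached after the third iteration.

∇F = (6x + 2y, 2x + 8y - z, -y + 10z)
(x₁, y₁, z₁) = (4, 4, -1) − 0.05·(32, 41, -14) = (2.4, 1.95, -0.3)
(x₂, y₂, z₂) = (2.4, 1.95, -0.3) − 0.05·(18.3, 20.7, -4.95) = (1.485, 0.915, -0.0525)
(x₃, y₃, z₃) = (1.485, 0.915, -0.0525) − 0.05·(10.74, 10.3425, -1.44) = (0.948, 0.397875, 0.0195)

(0.948, 0.397875, 0.0195)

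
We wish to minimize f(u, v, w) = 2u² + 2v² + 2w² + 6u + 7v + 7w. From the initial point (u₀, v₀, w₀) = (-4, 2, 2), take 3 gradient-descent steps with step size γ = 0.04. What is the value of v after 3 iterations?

0.47264

∇f = (4u + 6, 4v + 7, 4w + 7)
(u₁, v₁, w₁) = (-4, 2, 2) − 0.04·(-10, 15, 15) = (-3.6, 1.4, 1.4)
(u₂, v₂, w₂) = (-3.6, 1.4, 1.4) − 0.04·(-8.4, 12.6, 12.6) = (-3.264, 0.896, 0.896)
(u₃, v₃, w₃) = (-3.264, 0.896, 0.896) − 0.04·(-7.056, 10.584, 10.584) = (-2.98176, 0.47264, 0.47264)
v = 0.47264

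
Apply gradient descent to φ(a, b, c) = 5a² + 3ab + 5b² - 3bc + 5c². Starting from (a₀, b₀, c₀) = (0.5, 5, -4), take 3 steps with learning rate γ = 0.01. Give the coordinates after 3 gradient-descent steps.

∇φ = (10a + 3b, 3a + 10b - 3c, -3b + 10c)
Step 1: at (0.5, 5, -4), ∇φ = (20, 63.5, -55) → (0.5, 5, -4) − 0.01·(20, 63.5, -55) = (0.3, 4.365, -3.45)
Step 2: at (0.3, 4.365, -3.45), ∇φ = (16.095, 54.9, -47.595) → (0.3, 4.365, -3.45) − 0.01·(16.095, 54.9, -47.595) = (0.13905, 3.816, -2.97405)
Step 3: at (0.13905, 3.816, -2.97405), ∇φ = (12.8385, 47.4993, -41.1885) → (0.13905, 3.816, -2.97405) − 0.01·(12.8385, 47.4993, -41.1885) = (0.010665, 3.341007, -2.562165)

(0.010665, 3.341007, -2.562165)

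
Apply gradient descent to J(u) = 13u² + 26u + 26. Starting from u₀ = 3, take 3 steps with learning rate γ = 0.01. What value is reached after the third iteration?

0.620896

J′(u) = 26u + 26
u₁ = 3 − 0.01·104 = 1.96
u₂ = 1.96 − 0.01·76.96 = 1.1904
u₃ = 1.1904 − 0.01·56.9504 = 0.620896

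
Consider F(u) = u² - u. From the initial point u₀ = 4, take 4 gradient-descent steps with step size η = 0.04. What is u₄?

3.00737536

F′(u) = 2u - 1
u₁ = 4 − 0.04·7 = 3.72
u₂ = 3.72 − 0.04·6.44 = 3.4624
u₃ = 3.4624 − 0.04·5.9248 = 3.225408
u₄ = 3.225408 − 0.04·5.450816 = 3.00737536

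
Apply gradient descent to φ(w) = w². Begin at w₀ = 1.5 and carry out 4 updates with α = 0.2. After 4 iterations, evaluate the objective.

0.03779136

φ′(w) = 2w
w₁ = 1.5 − 0.2·3 = 0.9
w₂ = 0.9 − 0.2·1.8 = 0.54
w₃ = 0.54 − 0.2·1.08 = 0.324
w₄ = 0.324 − 0.2·0.648 = 0.1944
φ(0.1944) = 0.03779136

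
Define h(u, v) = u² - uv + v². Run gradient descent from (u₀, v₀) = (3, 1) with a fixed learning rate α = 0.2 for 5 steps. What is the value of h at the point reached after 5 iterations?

0.4298113024

∇h = (2u - v, -u + 2v)
(u₁, v₁) = (3, 1) − 0.2·(5, -1) = (2, 1.2)
(u₂, v₂) = (2, 1.2) − 0.2·(2.8, 0.4) = (1.44, 1.12)
(u₃, v₃) = (1.44, 1.12) − 0.2·(1.76, 0.8) = (1.088, 0.96)
(u₄, v₄) = (1.088, 0.96) − 0.2·(1.216, 0.832) = (0.8448, 0.7936)
(u₅, v₅) = (0.8448, 0.7936) − 0.2·(0.896, 0.7424) = (0.6656, 0.64512)
h(0.6656, 0.64512) = 0.4298113024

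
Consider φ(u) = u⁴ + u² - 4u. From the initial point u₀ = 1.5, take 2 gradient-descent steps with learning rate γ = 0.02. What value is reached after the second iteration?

φ′(u) = 4u³ + 2u - 4
Step 1: φ′(1.5) = 12.5; u₁ = 1.5 − 0.02·12.5 = 1.25
Step 2: φ′(1.25) = 6.3125; u₂ = 1.25 − 0.02·6.3125 = 1.12375

1.12375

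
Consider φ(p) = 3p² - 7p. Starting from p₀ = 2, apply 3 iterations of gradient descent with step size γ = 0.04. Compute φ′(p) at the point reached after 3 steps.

2.19488

φ′(p) = 6p - 7
Step 1: φ′(2) = 5; p₁ = 2 − 0.04·5 = 1.8
Step 2: φ′(1.8) = 3.8; p₂ = 1.8 − 0.04·3.8 = 1.648
Step 3: φ′(1.648) = 2.888; p₃ = 1.648 − 0.04·2.888 = 1.53248
φ′(p) at (1.53248) = 2.19488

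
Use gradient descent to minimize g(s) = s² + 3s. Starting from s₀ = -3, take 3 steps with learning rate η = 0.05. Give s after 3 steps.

g′(s) = 2s + 3
Step 1: g′(-3) = -3; s₁ = -3 − 0.05·(-3) = -2.85
Step 2: g′(-2.85) = -2.7; s₂ = -2.85 − 0.05·(-2.7) = -2.715
Step 3: g′(-2.715) = -2.43; s₃ = -2.715 − 0.05·(-2.43) = -2.5935

-2.5935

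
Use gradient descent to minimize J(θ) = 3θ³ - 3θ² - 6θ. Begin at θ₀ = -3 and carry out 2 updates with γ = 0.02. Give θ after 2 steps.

J′(θ) = 9θ² - 6θ - 6
Step 1: J′(-3) = 93; θ₁ = -3 − 0.02·93 = -4.86
Step 2: J′(-4.86) = 235.7364; θ₂ = -4.86 − 0.02·235.7364 = -9.574728

-9.574728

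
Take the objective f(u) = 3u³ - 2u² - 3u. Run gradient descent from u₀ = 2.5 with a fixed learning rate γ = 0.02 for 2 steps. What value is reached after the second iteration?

1.3446195

f′(u) = 9u² - 4u - 3
u₁ = 2.5 − 0.02·43.25 = 1.635
u₂ = 1.635 − 0.02·14.519025 = 1.3446195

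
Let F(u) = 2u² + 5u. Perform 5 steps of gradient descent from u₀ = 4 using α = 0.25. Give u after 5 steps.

-1.25

F′(u) = 4u + 5
u₁ = 4 − 0.25·21 = -1.25
u₂ = -1.25 − 0.25·0 = -1.25
u₃ = -1.25 − 0.25·0 = -1.25
u₄ = -1.25 − 0.25·0 = -1.25
u₅ = -1.25 − 0.25·0 = -1.25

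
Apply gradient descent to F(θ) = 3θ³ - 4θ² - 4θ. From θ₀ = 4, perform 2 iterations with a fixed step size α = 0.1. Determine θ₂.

-53.456

F′(θ) = 9θ² - 8θ - 4
θ₁ = 4 − 0.1·108 = -6.8
θ₂ = -6.8 − 0.1·466.56 = -53.456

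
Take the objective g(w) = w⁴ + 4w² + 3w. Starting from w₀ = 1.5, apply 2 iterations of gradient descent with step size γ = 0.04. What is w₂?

0.11733504

g′(w) = 4w³ + 8w + 3
w₁ = 1.5 − 0.04·28.5 = 0.36
w₂ = 0.36 − 0.04·6.066624 = 0.11733504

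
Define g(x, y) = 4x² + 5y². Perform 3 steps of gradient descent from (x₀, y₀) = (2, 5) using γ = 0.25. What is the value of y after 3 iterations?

-16.875

∇g = (8x, 10y)
Step 1: at (2, 5), ∇g = (16, 50) → (2, 5) − 0.25·(16, 50) = (-2, -7.5)
Step 2: at (-2, -7.5), ∇g = (-16, -75) → (-2, -7.5) − 0.25·(-16, -75) = (2, 11.25)
Step 3: at (2, 11.25), ∇g = (16, 112.5) → (2, 11.25) − 0.25·(16, 112.5) = (-2, -16.875)
y = -16.875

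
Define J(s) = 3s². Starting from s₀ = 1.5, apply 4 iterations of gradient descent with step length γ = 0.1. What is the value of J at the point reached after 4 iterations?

0.00442368

J′(s) = 6s
s₁ = 1.5 − 0.1·9 = 0.6
s₂ = 0.6 − 0.1·3.6 = 0.24
s₃ = 0.24 − 0.1·1.44 = 0.096
s₄ = 0.096 − 0.1·0.576 = 0.0384
J(0.0384) = 0.00442368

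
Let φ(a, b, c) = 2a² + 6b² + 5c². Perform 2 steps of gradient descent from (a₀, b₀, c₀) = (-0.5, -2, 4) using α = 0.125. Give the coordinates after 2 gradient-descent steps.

∇φ = (4a, 12b, 10c)
Step 1: at (-0.5, -2, 4), ∇φ = (-2, -24, 40) → (-0.5, -2, 4) − 0.125·(-2, -24, 40) = (-0.25, 1, -1)
Step 2: at (-0.25, 1, -1), ∇φ = (-1, 12, -10) → (-0.25, 1, -1) − 0.125·(-1, 12, -10) = (-0.125, -0.5, 0.25)

(-0.125, -0.5, 0.25)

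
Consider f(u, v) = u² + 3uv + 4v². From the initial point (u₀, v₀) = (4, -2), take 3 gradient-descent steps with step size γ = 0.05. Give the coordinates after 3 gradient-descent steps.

(3.65175, -1.566)

∇f = (2u + 3v, 3u + 8v)
Step 1: at (4, -2), ∇f = (2, -4) → (4, -2) − 0.05·(2, -4) = (3.9, -1.8)
Step 2: at (3.9, -1.8), ∇f = (2.4, -2.7) → (3.9, -1.8) − 0.05·(2.4, -2.7) = (3.78, -1.665)
Step 3: at (3.78, -1.665), ∇f = (2.565, -1.98) → (3.78, -1.665) − 0.05·(2.565, -1.98) = (3.65175, -1.566)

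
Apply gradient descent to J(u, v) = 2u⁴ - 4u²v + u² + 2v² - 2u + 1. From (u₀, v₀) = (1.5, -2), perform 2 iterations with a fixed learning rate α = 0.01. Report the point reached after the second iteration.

∇J = (8u³ - 8uv + 2u - 2, -4u² + 4v)
(u₁, v₁) = (1.5, -2) − 0.01·(52, -17) = (0.98, -1.83)
(u₂, v₂) = (0.98, -1.83) − 0.01·(21.836736, -11.1616) = (0.76163264, -1.718384)

(0.76163264, -1.718384)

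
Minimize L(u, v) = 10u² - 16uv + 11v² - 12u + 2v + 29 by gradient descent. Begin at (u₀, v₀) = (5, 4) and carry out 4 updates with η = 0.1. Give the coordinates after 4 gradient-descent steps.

∇L = (20u - 16v - 12, -16u + 22v + 2)
Step 1: at (5, 4), ∇L = (24, 10) → (5, 4) − 0.1·(24, 10) = (2.6, 3)
Step 2: at (2.6, 3), ∇L = (-8, 26.4) → (2.6, 3) − 0.1·(-8, 26.4) = (3.4, 0.36)
Step 3: at (3.4, 0.36), ∇L = (50.24, -44.48) → (3.4, 0.36) − 0.1·(50.24, -44.48) = (-1.624, 4.808)
Step 4: at (-1.624, 4.808), ∇L = (-121.408, 133.76) → (-1.624, 4.808) − 0.1·(-121.408, 133.76) = (10.5168, -8.568)

(10.5168, -8.568)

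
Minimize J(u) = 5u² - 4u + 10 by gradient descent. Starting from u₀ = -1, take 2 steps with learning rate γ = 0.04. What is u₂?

-0.104

J′(u) = 10u - 4
u₁ = -1 − 0.04·(-14) = -0.44
u₂ = -0.44 − 0.04·(-8.4) = -0.104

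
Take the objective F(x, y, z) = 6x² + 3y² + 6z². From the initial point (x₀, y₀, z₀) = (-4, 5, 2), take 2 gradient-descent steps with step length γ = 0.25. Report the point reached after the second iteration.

∇F = (12x, 6y, 12z)
(x₁, y₁, z₁) = (-4, 5, 2) − 0.25·(-48, 30, 24) = (8, -2.5, -4)
(x₂, y₂, z₂) = (8, -2.5, -4) − 0.25·(96, -15, -48) = (-16, 1.25, 8)

(-16, 1.25, 8)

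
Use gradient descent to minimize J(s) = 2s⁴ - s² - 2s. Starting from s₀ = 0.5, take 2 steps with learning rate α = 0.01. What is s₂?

0.53915136

J′(s) = 8s³ - 2s - 2
s₁ = 0.5 − 0.01·(-2) = 0.52
s₂ = 0.52 − 0.01·(-1.915136) = 0.53915136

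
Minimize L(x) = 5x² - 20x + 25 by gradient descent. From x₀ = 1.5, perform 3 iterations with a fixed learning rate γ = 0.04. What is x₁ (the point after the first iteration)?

1.7

L′(x) = 10x - 20
Step 1: L′(1.5) = -5; x₁ = 1.5 − 0.04·(-5) = 1.7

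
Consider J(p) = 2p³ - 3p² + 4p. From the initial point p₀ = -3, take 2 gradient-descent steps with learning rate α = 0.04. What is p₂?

J′(p) = 6p² - 6p + 4
Step 1: J′(-3) = 76; p₁ = -3 − 0.04·76 = -6.04
Step 2: J′(-6.04) = 259.1296; p₂ = -6.04 − 0.04·259.1296 = -16.405184

-16.405184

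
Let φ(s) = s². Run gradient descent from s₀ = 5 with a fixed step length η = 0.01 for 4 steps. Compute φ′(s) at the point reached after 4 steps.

φ′(s) = 2s
Step 1: φ′(5) = 10; s₁ = 5 − 0.01·10 = 4.9
Step 2: φ′(4.9) = 9.8; s₂ = 4.9 − 0.01·9.8 = 4.802
Step 3: φ′(4.802) = 9.604; s₃ = 4.802 − 0.01·9.604 = 4.70596
Step 4: φ′(4.70596) = 9.41192; s₄ = 4.70596 − 0.01·9.41192 = 4.6118408
φ′(s) at (4.6118408) = 9.2236816

9.2236816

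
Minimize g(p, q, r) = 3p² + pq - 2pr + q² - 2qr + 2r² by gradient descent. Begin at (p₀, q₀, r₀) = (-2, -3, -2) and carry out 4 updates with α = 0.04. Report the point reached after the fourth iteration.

∇g = (6p + q - 2r, p + 2q - 2r, -2p - 2q + 4r)
(p₁, q₁, r₁) = (-2, -3, -2) − 0.04·(-11, -4, 2) = (-1.56, -2.84, -2.08)
(p₂, q₂, r₂) = (-1.56, -2.84, -2.08) − 0.04·(-8.04, -3.08, 0.48) = (-1.2384, -2.7168, -2.0992)
(p₃, q₃, r₃) = (-1.2384, -2.7168, -2.0992) − 0.04·(-5.9488, -2.4736, -0.4864) = (-1.000448, -2.617856, -2.079744)
(p₄, q₄, r₄) = (-1.000448, -2.617856, -2.079744) − 0.04·(-4.461056, -2.076672, -1.082368) = (-0.82200576, -2.53478912, -2.03644928)

(-0.82200576, -2.53478912, -2.03644928)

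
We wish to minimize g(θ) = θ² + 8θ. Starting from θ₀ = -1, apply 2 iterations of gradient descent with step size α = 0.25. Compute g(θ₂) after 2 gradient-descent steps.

g′(θ) = 2θ + 8
θ₁ = -1 − 0.25·6 = -2.5
θ₂ = -2.5 − 0.25·3 = -3.25
g(-3.25) = -15.4375

-15.4375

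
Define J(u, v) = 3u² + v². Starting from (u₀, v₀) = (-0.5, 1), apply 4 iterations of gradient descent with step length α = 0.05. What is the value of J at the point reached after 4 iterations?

0.4737032175

∇J = (6u, 2v)
(u₁, v₁) = (-0.5, 1) − 0.05·(-3, 2) = (-0.35, 0.9)
(u₂, v₂) = (-0.35, 0.9) − 0.05·(-2.1, 1.8) = (-0.245, 0.81)
(u₃, v₃) = (-0.245, 0.81) − 0.05·(-1.47, 1.62) = (-0.1715, 0.729)
(u₄, v₄) = (-0.1715, 0.729) − 0.05·(-1.029, 1.458) = (-0.12005, 0.6561)
J(-0.12005, 0.6561) = 0.4737032175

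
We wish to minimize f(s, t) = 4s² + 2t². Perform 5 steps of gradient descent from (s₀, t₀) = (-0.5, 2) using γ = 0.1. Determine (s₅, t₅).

∇f = (8s, 4t)
(s₁, t₁) = (-0.5, 2) − 0.1·(-4, 8) = (-0.1, 1.2)
(s₂, t₂) = (-0.1, 1.2) − 0.1·(-0.8, 4.8) = (-0.02, 0.72)
(s₃, t₃) = (-0.02, 0.72) − 0.1·(-0.16, 2.88) = (-0.004, 0.432)
(s₄, t₄) = (-0.004, 0.432) − 0.1·(-0.032, 1.728) = (-0.0008, 0.2592)
(s₅, t₅) = (-0.0008, 0.2592) − 0.1·(-0.0064, 1.0368) = (-0.00016, 0.15552)

(-0.00016, 0.15552)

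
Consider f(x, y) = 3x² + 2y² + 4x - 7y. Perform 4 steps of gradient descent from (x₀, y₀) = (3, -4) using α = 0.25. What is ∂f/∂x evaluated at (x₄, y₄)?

∇f = (6x + 4, 4y - 7)
(x₁, y₁) = (3, -4) − 0.25·(22, -23) = (-2.5, 1.75)
(x₂, y₂) = (-2.5, 1.75) − 0.25·(-11, 0) = (0.25, 1.75)
(x₃, y₃) = (0.25, 1.75) − 0.25·(5.5, 0) = (-1.125, 1.75)
(x₄, y₄) = (-1.125, 1.75) − 0.25·(-2.75, 0) = (-0.4375, 1.75)
∂f/∂x at (-0.4375, 1.75) = 1.375

1.375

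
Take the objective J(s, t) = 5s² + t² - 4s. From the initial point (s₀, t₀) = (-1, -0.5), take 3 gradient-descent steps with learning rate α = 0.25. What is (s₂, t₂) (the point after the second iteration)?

∇J = (10s - 4, 2t)
(s₁, t₁) = (-1, -0.5) − 0.25·(-14, -1) = (2.5, -0.25)
(s₂, t₂) = (2.5, -0.25) − 0.25·(21, -0.5) = (-2.75, -0.125)

(-2.75, -0.125)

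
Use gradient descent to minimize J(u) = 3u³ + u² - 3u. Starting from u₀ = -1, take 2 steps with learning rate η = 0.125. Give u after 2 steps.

J′(u) = 9u² + 2u - 3
u₁ = -1 − 0.125·4 = -1.5
u₂ = -1.5 − 0.125·14.25 = -3.28125

-3.28125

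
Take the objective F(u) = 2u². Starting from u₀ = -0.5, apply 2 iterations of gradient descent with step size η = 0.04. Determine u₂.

-0.3528

F′(u) = 4u
u₁ = -0.5 − 0.04·(-2) = -0.42
u₂ = -0.42 − 0.04·(-1.68) = -0.3528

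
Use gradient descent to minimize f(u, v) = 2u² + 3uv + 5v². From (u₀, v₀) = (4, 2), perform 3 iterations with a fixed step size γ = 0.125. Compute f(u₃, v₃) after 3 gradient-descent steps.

1.22210693359375

∇f = (4u + 3v, 3u + 10v)
(u₁, v₁) = (4, 2) − 0.125·(22, 32) = (1.25, -2)
(u₂, v₂) = (1.25, -2) − 0.125·(-1, -16.25) = (1.375, 0.03125)
(u₃, v₃) = (1.375, 0.03125) − 0.125·(5.59375, 4.4375) = (0.67578125, -0.5234375)
f(0.67578125, -0.5234375) = 1.22210693359375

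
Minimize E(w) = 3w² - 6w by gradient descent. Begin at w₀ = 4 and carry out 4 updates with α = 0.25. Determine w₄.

1.1875

E′(w) = 6w - 6
Step 1: E′(4) = 18; w₁ = 4 − 0.25·18 = -0.5
Step 2: E′(-0.5) = -9; w₂ = -0.5 − 0.25·(-9) = 1.75
Step 3: E′(1.75) = 4.5; w₃ = 1.75 − 0.25·4.5 = 0.625
Step 4: E′(0.625) = -2.25; w₄ = 0.625 − 0.25·(-2.25) = 1.1875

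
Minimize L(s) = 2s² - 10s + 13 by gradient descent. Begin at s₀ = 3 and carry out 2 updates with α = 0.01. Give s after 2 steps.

2.9608

L′(s) = 4s - 10
Step 1: L′(3) = 2; s₁ = 3 − 0.01·2 = 2.98
Step 2: L′(2.98) = 1.92; s₂ = 2.98 − 0.01·1.92 = 2.9608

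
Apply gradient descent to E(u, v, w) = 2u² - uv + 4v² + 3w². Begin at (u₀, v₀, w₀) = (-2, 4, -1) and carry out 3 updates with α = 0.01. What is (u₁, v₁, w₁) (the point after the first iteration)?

∇E = (4u - v, -u + 8v, 6w)
Step 1: at (-2, 4, -1), ∇E = (-12, 34, -6) → (-2, 4, -1) − 0.01·(-12, 34, -6) = (-1.88, 3.66, -0.94)

(-1.88, 3.66, -0.94)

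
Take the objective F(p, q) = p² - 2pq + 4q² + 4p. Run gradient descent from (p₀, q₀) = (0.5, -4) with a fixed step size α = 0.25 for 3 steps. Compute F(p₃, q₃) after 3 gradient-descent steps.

164.06640625

∇F = (2p - 2q + 4, -2p + 8q)
(p₁, q₁) = (0.5, -4) − 0.25·(13, -33) = (-2.75, 4.25)
(p₂, q₂) = (-2.75, 4.25) − 0.25·(-10, 39.5) = (-0.25, -5.625)
(p₃, q₃) = (-0.25, -5.625) − 0.25·(14.75, -44.5) = (-3.9375, 5.5)
F(-3.9375, 5.5) = 164.06640625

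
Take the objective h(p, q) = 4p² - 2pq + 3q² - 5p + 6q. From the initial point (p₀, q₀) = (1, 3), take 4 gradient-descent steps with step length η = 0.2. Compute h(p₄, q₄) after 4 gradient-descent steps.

∇h = (8p - 2q - 5, -2p + 6q + 6)
Step 1: at (1, 3), ∇h = (-3, 22) → (1, 3) − 0.2·(-3, 22) = (1.6, -1.4)
Step 2: at (1.6, -1.4), ∇h = (10.6, -5.6) → (1.6, -1.4) − 0.2·(10.6, -5.6) = (-0.52, -0.28)
Step 3: at (-0.52, -0.28), ∇h = (-8.6, 5.36) → (-0.52, -0.28) − 0.2·(-8.6, 5.36) = (1.2, -1.352)
Step 4: at (1.2, -1.352), ∇h = (7.304, -4.512) → (1.2, -1.352) − 0.2·(7.304, -4.512) = (-0.2608, -0.4496)
h(-0.2608, -0.4496) = -0.74962432

-0.74962432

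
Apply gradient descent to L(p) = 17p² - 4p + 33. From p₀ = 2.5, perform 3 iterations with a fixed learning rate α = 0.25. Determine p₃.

-1004.9375

L′(p) = 34p - 4
p₁ = 2.5 − 0.25·81 = -17.75
p₂ = -17.75 − 0.25·(-607.5) = 134.125
p₃ = 134.125 − 0.25·4556.25 = -1004.9375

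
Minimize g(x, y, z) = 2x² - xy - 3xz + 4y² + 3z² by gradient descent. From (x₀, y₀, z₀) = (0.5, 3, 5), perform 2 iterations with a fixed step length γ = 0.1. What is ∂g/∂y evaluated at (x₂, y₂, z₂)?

∇g = (4x - y - 3z, -x + 8y, -3x + 6z)
(x₁, y₁, z₁) = (0.5, 3, 5) − 0.1·(-16, 23.5, 28.5) = (2.1, 0.65, 2.15)
(x₂, y₂, z₂) = (2.1, 0.65, 2.15) − 0.1·(1.3, 3.1, 6.6) = (1.97, 0.34, 1.49)
∂g/∂y at (1.97, 0.34, 1.49) = 0.75

0.75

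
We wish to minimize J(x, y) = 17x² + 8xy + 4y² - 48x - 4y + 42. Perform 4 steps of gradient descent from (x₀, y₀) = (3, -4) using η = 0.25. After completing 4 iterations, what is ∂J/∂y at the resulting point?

∇J = (34x + 8y - 48, 8x + 8y - 4)
Step 1: at (3, -4), ∇J = (22, -12) → (3, -4) − 0.25·(22, -12) = (-2.5, -1)
Step 2: at (-2.5, -1), ∇J = (-141, -32) → (-2.5, -1) − 0.25·(-141, -32) = (32.75, 7)
Step 3: at (32.75, 7), ∇J = (1121.5, 314) → (32.75, 7) − 0.25·(1121.5, 314) = (-247.625, -71.5)
Step 4: at (-247.625, -71.5), ∇J = (-9039.25, -2557) → (-247.625, -71.5) − 0.25·(-9039.25, -2557) = (2012.1875, 567.75)
∂J/∂y at (2012.1875, 567.75) = 20635.5

20635.5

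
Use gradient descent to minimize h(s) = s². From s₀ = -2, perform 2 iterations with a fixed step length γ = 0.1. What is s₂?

h′(s) = 2s
Step 1: h′(-2) = -4; s₁ = -2 − 0.1·(-4) = -1.6
Step 2: h′(-1.6) = -3.2; s₂ = -1.6 − 0.1·(-3.2) = -1.28

-1.28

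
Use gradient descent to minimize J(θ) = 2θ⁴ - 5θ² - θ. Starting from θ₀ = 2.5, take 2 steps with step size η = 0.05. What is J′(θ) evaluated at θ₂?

J′(θ) = 8θ³ - 10θ - 1
Step 1: J′(2.5) = 99; θ₁ = 2.5 − 0.05·99 = -2.45
Step 2: J′(-2.45) = -94.149; θ₂ = -2.45 − 0.05·(-94.149) = 2.25745
J′(θ) at (2.25745) = 68.458675442949

68.458675442949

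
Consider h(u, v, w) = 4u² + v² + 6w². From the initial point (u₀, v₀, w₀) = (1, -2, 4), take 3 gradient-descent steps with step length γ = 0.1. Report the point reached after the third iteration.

(0.008, -1.024, -0.032)

∇h = (8u, 2v, 12w)
Step 1: at (1, -2, 4), ∇h = (8, -4, 48) → (1, -2, 4) − 0.1·(8, -4, 48) = (0.2, -1.6, -0.8)
Step 2: at (0.2, -1.6, -0.8), ∇h = (1.6, -3.2, -9.6) → (0.2, -1.6, -0.8) − 0.1·(1.6, -3.2, -9.6) = (0.04, -1.28, 0.16)
Step 3: at (0.04, -1.28, 0.16), ∇h = (0.32, -2.56, 1.92) → (0.04, -1.28, 0.16) − 0.1·(0.32, -2.56, 1.92) = (0.008, -1.024, -0.032)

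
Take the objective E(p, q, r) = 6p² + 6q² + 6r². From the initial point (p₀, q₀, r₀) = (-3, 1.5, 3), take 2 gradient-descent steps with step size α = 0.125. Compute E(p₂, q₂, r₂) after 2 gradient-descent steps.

7.59375

∇E = (12p, 12q, 12r)
Step 1: at (-3, 1.5, 3), ∇E = (-36, 18, 36) → (-3, 1.5, 3) − 0.125·(-36, 18, 36) = (1.5, -0.75, -1.5)
Step 2: at (1.5, -0.75, -1.5), ∇E = (18, -9, -18) → (1.5, -0.75, -1.5) − 0.125·(18, -9, -18) = (-0.75, 0.375, 0.75)
E(-0.75, 0.375, 0.75) = 7.59375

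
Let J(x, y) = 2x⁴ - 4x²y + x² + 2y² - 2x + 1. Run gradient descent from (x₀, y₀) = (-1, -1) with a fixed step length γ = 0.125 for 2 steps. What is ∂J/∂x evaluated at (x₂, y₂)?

∇J = (8x³ - 8xy + 2x - 2, -4x² + 4y)
Step 1: at (-1, -1), ∇J = (-20, -8) → (-1, -1) − 0.125·(-20, -8) = (1.5, 0)
Step 2: at (1.5, 0), ∇J = (28, -9) → (1.5, 0) − 0.125·(28, -9) = (-2, 1.125)
∂J/∂x at (-2, 1.125) = -52

-52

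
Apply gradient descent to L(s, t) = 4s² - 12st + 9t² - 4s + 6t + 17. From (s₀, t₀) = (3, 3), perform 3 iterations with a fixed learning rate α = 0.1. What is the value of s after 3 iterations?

6.136

∇L = (8s - 12t - 4, -12s + 18t + 6)
Step 1: at (3, 3), ∇L = (-16, 24) → (3, 3) − 0.1·(-16, 24) = (4.6, 0.6)
Step 2: at (4.6, 0.6), ∇L = (25.6, -38.4) → (4.6, 0.6) − 0.1·(25.6, -38.4) = (2.04, 4.44)
Step 3: at (2.04, 4.44), ∇L = (-40.96, 61.44) → (2.04, 4.44) − 0.1·(-40.96, 61.44) = (6.136, -1.704)
s = 6.136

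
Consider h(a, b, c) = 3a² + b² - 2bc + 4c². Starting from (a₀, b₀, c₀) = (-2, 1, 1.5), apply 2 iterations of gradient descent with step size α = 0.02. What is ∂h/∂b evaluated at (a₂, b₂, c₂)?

-0.2032

∇h = (6a, 2b - 2c, -2b + 8c)
(a₁, b₁, c₁) = (-2, 1, 1.5) − 0.02·(-12, -1, 10) = (-1.76, 1.02, 1.3)
(a₂, b₂, c₂) = (-1.76, 1.02, 1.3) − 0.02·(-10.56, -0.56, 8.36) = (-1.5488, 1.0312, 1.1328)
∂h/∂b at (-1.5488, 1.0312, 1.1328) = -0.2032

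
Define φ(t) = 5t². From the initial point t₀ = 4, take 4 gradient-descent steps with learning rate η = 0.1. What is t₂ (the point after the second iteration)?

φ′(t) = 10t
t₁ = 4 − 0.1·40 = 0
t₂ = 0 − 0.1·0 = 0

0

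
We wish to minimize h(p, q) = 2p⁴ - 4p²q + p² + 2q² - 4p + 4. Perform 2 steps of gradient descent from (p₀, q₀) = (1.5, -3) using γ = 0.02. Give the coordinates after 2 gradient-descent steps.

∇h = (8p³ - 8pq + 2p - 4, -4p² + 4q)
Step 1: at (1.5, -3), ∇h = (62, -21) → (1.5, -3) − 0.02·(62, -21) = (0.26, -2.58)
Step 2: at (0.26, -2.58), ∇h = (2.027008, -10.5904) → (0.26, -2.58) − 0.02·(2.027008, -10.5904) = (0.21945984, -2.368192)

(0.21945984, -2.368192)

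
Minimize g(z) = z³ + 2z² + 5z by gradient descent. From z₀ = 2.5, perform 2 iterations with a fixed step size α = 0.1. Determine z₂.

-1.2546875

g′(z) = 3z² + 4z + 5
Step 1: g′(2.5) = 33.75; z₁ = 2.5 − 0.1·33.75 = -0.875
Step 2: g′(-0.875) = 3.796875; z₂ = -0.875 − 0.1·3.796875 = -1.2546875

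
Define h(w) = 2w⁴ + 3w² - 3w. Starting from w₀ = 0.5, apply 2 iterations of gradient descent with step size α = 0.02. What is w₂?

0.46470528

h′(w) = 8w³ + 6w - 3
w₁ = 0.5 − 0.02·1 = 0.48
w₂ = 0.48 − 0.02·0.764736 = 0.46470528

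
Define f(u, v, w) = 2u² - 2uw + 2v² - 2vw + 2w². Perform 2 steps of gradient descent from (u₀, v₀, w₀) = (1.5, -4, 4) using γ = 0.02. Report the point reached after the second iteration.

∇f = (4u - 2w, 4v - 2w, -2u - 2v + 4w)
Step 1: at (1.5, -4, 4), ∇f = (-2, -24, 21) → (1.5, -4, 4) − 0.02·(-2, -24, 21) = (1.54, -3.52, 3.58)
Step 2: at (1.54, -3.52, 3.58), ∇f = (-1, -21.24, 18.28) → (1.54, -3.52, 3.58) − 0.02·(-1, -21.24, 18.28) = (1.56, -3.0952, 3.2144)

(1.56, -3.0952, 3.2144)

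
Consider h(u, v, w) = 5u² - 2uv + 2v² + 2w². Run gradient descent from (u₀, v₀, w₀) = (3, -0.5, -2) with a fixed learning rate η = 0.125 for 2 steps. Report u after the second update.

0.34375

∇h = (10u - 2v, -2u + 4v, 4w)
(u₁, v₁, w₁) = (3, -0.5, -2) − 0.125·(31, -8, -8) = (-0.875, 0.5, -1)
(u₂, v₂, w₂) = (-0.875, 0.5, -1) − 0.125·(-9.75, 3.75, -4) = (0.34375, 0.03125, -0.5)
u = 0.34375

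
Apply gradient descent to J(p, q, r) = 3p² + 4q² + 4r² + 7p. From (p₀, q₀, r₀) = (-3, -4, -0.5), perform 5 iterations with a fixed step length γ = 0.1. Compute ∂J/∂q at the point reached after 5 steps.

∇J = (6p + 7, 8q, 8r)
Step 1: at (-3, -4, -0.5), ∇J = (-11, -32, -4) → (-3, -4, -0.5) − 0.1·(-11, -32, -4) = (-1.9, -0.8, -0.1)
Step 2: at (-1.9, -0.8, -0.1), ∇J = (-4.4, -6.4, -0.8) → (-1.9, -0.8, -0.1) − 0.1·(-4.4, -6.4, -0.8) = (-1.46, -0.16, -0.02)
Step 3: at (-1.46, -0.16, -0.02), ∇J = (-1.76, -1.28, -0.16) → (-1.46, -0.16, -0.02) − 0.1·(-1.76, -1.28, -0.16) = (-1.284, -0.032, -0.004)
Step 4: at (-1.284, -0.032, -0.004), ∇J = (-0.704, -0.256, -0.032) → (-1.284, -0.032, -0.004) − 0.1·(-0.704, -0.256, -0.032) = (-1.2136, -0.0064, -0.0008)
Step 5: at (-1.2136, -0.0064, -0.0008), ∇J = (-0.2816, -0.0512, -0.0064) → (-1.2136, -0.0064, -0.0008) − 0.1·(-0.2816, -0.0512, -0.0064) = (-1.18544, -0.00128, -0.00016)
∂J/∂q at (-1.18544, -0.00128, -0.00016) = -0.01024

-0.01024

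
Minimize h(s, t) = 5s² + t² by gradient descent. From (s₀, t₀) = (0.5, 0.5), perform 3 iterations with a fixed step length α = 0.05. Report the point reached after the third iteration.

∇h = (10s, 2t)
Step 1: at (0.5, 0.5), ∇h = (5, 1) → (0.5, 0.5) − 0.05·(5, 1) = (0.25, 0.45)
Step 2: at (0.25, 0.45), ∇h = (2.5, 0.9) → (0.25, 0.45) − 0.05·(2.5, 0.9) = (0.125, 0.405)
Step 3: at (0.125, 0.405), ∇h = (1.25, 0.81) → (0.125, 0.405) − 0.05·(1.25, 0.81) = (0.0625, 0.3645)

(0.0625, 0.3645)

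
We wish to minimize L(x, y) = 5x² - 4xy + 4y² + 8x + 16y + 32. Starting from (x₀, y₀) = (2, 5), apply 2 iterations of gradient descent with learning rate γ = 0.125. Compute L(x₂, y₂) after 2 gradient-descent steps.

∇L = (10x - 4y + 8, -4x + 8y + 16)
Step 1: at (2, 5), ∇L = (8, 48) → (2, 5) − 0.125·(8, 48) = (1, -1)
Step 2: at (1, -1), ∇L = (22, 4) → (1, -1) − 0.125·(22, 4) = (-1.75, -1.5)
L(-1.75, -1.5) = 7.8125

7.8125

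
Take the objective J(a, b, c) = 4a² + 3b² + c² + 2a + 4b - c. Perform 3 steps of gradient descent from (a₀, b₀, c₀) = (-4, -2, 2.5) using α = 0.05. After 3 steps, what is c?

∇J = (8a + 2, 6b + 4, 2c - 1)
Step 1: at (-4, -2, 2.5), ∇J = (-30, -8, 4) → (-4, -2, 2.5) − 0.05·(-30, -8, 4) = (-2.5, -1.6, 2.3)
Step 2: at (-2.5, -1.6, 2.3), ∇J = (-18, -5.6, 3.6) → (-2.5, -1.6, 2.3) − 0.05·(-18, -5.6, 3.6) = (-1.6, -1.32, 2.12)
Step 3: at (-1.6, -1.32, 2.12), ∇J = (-10.8, -3.92, 3.24) → (-1.6, -1.32, 2.12) − 0.05·(-10.8, -3.92, 3.24) = (-1.06, -1.124, 1.958)
c = 1.958

1.958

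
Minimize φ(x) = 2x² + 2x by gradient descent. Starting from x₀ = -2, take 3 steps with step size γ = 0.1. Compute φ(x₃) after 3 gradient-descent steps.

φ′(x) = 4x + 2
x₁ = -2 − 0.1·(-6) = -1.4
x₂ = -1.4 − 0.1·(-3.6) = -1.04
x₃ = -1.04 − 0.1·(-2.16) = -0.824
φ(-0.824) = -0.290048

-0.290048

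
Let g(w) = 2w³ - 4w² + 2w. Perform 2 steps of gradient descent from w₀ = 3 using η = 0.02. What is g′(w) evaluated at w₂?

g′(w) = 6w² - 8w + 2
Step 1: g′(3) = 32; w₁ = 3 − 0.02·32 = 2.36
Step 2: g′(2.36) = 16.5376; w₂ = 2.36 − 0.02·16.5376 = 2.029248
g′(w) at (2.029248) = 10.473100673024

10.473100673024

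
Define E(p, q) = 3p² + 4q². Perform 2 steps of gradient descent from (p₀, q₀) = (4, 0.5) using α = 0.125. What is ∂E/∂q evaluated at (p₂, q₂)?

∇E = (6p, 8q)
(p₁, q₁) = (4, 0.5) − 0.125·(24, 4) = (1, 0)
(p₂, q₂) = (1, 0) − 0.125·(6, 0) = (0.25, 0)
∂E/∂q at (0.25, 0) = 0

0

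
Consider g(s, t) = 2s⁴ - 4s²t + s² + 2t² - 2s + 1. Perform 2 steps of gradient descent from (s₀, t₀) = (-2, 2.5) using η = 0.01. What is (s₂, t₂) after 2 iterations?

∇g = (8s³ - 8st + 2s - 2, -4s² + 4t)
Step 1: at (-2, 2.5), ∇g = (-30, -6) → (-2, 2.5) − 0.01·(-30, -6) = (-1.7, 2.56)
Step 2: at (-1.7, 2.56), ∇g = (-9.888, -1.32) → (-1.7, 2.56) − 0.01·(-9.888, -1.32) = (-1.60112, 2.5732)

(-1.60112, 2.5732)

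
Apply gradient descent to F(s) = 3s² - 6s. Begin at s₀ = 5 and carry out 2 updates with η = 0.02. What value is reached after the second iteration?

F′(s) = 6s - 6
Step 1: F′(5) = 24; s₁ = 5 − 0.02·24 = 4.52
Step 2: F′(4.52) = 21.12; s₂ = 4.52 − 0.02·21.12 = 4.0976

4.0976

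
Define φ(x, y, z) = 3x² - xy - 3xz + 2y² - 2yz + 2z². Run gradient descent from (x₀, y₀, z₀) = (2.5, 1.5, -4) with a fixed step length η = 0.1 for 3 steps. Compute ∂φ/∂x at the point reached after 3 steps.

-0.356

∇φ = (6x - y - 3z, -x + 4y - 2z, -3x - 2y + 4z)
(x₁, y₁, z₁) = (2.5, 1.5, -4) − 0.1·(25.5, 11.5, -26.5) = (-0.05, 0.35, -1.35)
(x₂, y₂, z₂) = (-0.05, 0.35, -1.35) − 0.1·(3.4, 4.15, -5.95) = (-0.39, -0.065, -0.755)
(x₃, y₃, z₃) = (-0.39, -0.065, -0.755) − 0.1·(-0.01, 1.64, -1.72) = (-0.389, -0.229, -0.583)
∂φ/∂x at (-0.389, -0.229, -0.583) = -0.356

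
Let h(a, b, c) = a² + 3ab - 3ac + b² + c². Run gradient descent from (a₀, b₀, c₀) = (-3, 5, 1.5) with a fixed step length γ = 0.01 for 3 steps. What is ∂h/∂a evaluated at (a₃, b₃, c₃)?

5.210568

∇h = (2a + 3b - 3c, 3a + 2b, -3a + 2c)
Step 1: at (-3, 5, 1.5), ∇h = (4.5, 1, 12) → (-3, 5, 1.5) − 0.01·(4.5, 1, 12) = (-3.045, 4.99, 1.38)
Step 2: at (-3.045, 4.99, 1.38), ∇h = (4.74, 0.845, 11.895) → (-3.045, 4.99, 1.38) − 0.01·(4.74, 0.845, 11.895) = (-3.0924, 4.98155, 1.26105)
Step 3: at (-3.0924, 4.98155, 1.26105), ∇h = (4.9767, 0.6859, 11.7993) → (-3.0924, 4.98155, 1.26105) − 0.01·(4.9767, 0.6859, 11.7993) = (-3.142167, 4.974691, 1.143057)
∂h/∂a at (-3.142167, 4.974691, 1.143057) = 5.210568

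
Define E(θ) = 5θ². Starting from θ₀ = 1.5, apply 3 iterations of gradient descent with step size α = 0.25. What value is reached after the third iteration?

-5.0625

E′(θ) = 10θ
Step 1: E′(1.5) = 15; θ₁ = 1.5 − 0.25·15 = -2.25
Step 2: E′(-2.25) = -22.5; θ₂ = -2.25 − 0.25·(-22.5) = 3.375
Step 3: E′(3.375) = 33.75; θ₃ = 3.375 − 0.25·33.75 = -5.0625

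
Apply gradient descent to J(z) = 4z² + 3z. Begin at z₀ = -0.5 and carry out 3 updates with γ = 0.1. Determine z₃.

J′(z) = 8z + 3
z₁ = -0.5 − 0.1·(-1) = -0.4
z₂ = -0.4 − 0.1·(-0.2) = -0.38
z₃ = -0.38 − 0.1·(-0.04) = -0.376

-0.376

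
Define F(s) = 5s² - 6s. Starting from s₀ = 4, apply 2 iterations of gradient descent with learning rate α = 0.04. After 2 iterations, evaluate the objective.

5.69088

F′(s) = 10s - 6
s₁ = 4 − 0.04·34 = 2.64
s₂ = 2.64 − 0.04·20.4 = 1.824
F(1.824) = 5.69088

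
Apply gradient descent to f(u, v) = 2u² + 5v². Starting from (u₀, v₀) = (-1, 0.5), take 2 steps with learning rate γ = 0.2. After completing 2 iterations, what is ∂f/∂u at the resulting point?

-0.16

∇f = (4u, 10v)
Step 1: at (-1, 0.5), ∇f = (-4, 5) → (-1, 0.5) − 0.2·(-4, 5) = (-0.2, -0.5)
Step 2: at (-0.2, -0.5), ∇f = (-0.8, -5) → (-0.2, -0.5) − 0.2·(-0.8, -5) = (-0.04, 0.5)
∂f/∂u at (-0.04, 0.5) = -0.16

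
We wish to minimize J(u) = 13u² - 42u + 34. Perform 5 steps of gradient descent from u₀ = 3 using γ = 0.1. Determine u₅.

-12.90336

J′(u) = 26u - 42
Step 1: J′(3) = 36; u₁ = 3 − 0.1·36 = -0.6
Step 2: J′(-0.6) = -57.6; u₂ = -0.6 − 0.1·(-57.6) = 5.16
Step 3: J′(5.16) = 92.16; u₃ = 5.16 − 0.1·92.16 = -4.056
Step 4: J′(-4.056) = -147.456; u₄ = -4.056 − 0.1·(-147.456) = 10.6896
Step 5: J′(10.6896) = 235.9296; u₅ = 10.6896 − 0.1·235.9296 = -12.90336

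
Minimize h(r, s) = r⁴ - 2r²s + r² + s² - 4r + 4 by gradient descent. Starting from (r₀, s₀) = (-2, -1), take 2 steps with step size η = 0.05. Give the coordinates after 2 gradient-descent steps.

∇h = (4r³ - 4rs + 2r - 4, -2r² + 2s)
(r₁, s₁) = (-2, -1) − 0.05·(-48, -10) = (0.4, -0.5)
(r₂, s₂) = (0.4, -0.5) − 0.05·(-2.144, -1.32) = (0.5072, -0.434)

(0.5072, -0.434)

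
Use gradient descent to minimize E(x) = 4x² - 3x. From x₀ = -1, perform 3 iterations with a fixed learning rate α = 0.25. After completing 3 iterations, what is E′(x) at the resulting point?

E′(x) = 8x - 3
x₁ = -1 − 0.25·(-11) = 1.75
x₂ = 1.75 − 0.25·11 = -1
x₃ = -1 − 0.25·(-11) = 1.75
E′(x) at (1.75) = 11

11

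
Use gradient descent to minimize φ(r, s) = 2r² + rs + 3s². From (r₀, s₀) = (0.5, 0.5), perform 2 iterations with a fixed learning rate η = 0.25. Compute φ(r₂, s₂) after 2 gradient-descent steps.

∇φ = (4r + s, r + 6s)
(r₁, s₁) = (0.5, 0.5) − 0.25·(2.5, 3.5) = (-0.125, -0.375)
(r₂, s₂) = (-0.125, -0.375) − 0.25·(-0.875, -2.375) = (0.09375, 0.21875)
φ(0.09375, 0.21875) = 0.181640625

0.181640625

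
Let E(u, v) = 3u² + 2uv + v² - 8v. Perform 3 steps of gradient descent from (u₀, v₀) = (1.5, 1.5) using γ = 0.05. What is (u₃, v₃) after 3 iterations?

∇E = (6u + 2v, 2u + 2v - 8)
(u₁, v₁) = (1.5, 1.5) − 0.05·(12, -2) = (0.9, 1.6)
(u₂, v₂) = (0.9, 1.6) − 0.05·(8.6, -3) = (0.47, 1.75)
(u₃, v₃) = (0.47, 1.75) − 0.05·(6.32, -3.56) = (0.154, 1.928)

(0.154, 1.928)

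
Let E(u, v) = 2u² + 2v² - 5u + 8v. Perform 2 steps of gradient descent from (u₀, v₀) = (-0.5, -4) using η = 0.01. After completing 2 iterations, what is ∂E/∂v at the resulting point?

-7.3728

∇E = (4u - 5, 4v + 8)
Step 1: at (-0.5, -4), ∇E = (-7, -8) → (-0.5, -4) − 0.01·(-7, -8) = (-0.43, -3.92)
Step 2: at (-0.43, -3.92), ∇E = (-6.72, -7.68) → (-0.43, -3.92) − 0.01·(-6.72, -7.68) = (-0.3628, -3.8432)
∂E/∂v at (-0.3628, -3.8432) = -7.3728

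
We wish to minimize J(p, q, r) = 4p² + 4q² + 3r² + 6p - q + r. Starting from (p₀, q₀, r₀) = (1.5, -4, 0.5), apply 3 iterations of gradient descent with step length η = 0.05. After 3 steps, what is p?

∇J = (8p + 6, 8q - 1, 6r + 1)
(p₁, q₁, r₁) = (1.5, -4, 0.5) − 0.05·(18, -33, 4) = (0.6, -2.35, 0.3)
(p₂, q₂, r₂) = (0.6, -2.35, 0.3) − 0.05·(10.8, -19.8, 2.8) = (0.06, -1.36, 0.16)
(p₃, q₃, r₃) = (0.06, -1.36, 0.16) − 0.05·(6.48, -11.88, 1.96) = (-0.264, -0.766, 0.062)
p = -0.264

-0.264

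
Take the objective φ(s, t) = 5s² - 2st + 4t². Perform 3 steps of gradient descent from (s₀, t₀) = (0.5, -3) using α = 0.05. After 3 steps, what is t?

∇φ = (10s - 2t, -2s + 8t)
Step 1: at (0.5, -3), ∇φ = (11, -25) → (0.5, -3) − 0.05·(11, -25) = (-0.05, -1.75)
Step 2: at (-0.05, -1.75), ∇φ = (3, -13.9) → (-0.05, -1.75) − 0.05·(3, -13.9) = (-0.2, -1.055)
Step 3: at (-0.2, -1.055), ∇φ = (0.11, -8.04) → (-0.2, -1.055) − 0.05·(0.11, -8.04) = (-0.2055, -0.653)
t = -0.653

-0.653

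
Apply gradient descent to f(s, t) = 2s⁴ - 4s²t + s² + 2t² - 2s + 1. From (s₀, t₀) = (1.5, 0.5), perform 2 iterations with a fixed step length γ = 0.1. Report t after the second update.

0.916

∇f = (8s³ - 8st + 2s - 2, -4s² + 4t)
(s₁, t₁) = (1.5, 0.5) − 0.1·(22, -7) = (-0.7, 1.2)
(s₂, t₂) = (-0.7, 1.2) − 0.1·(0.576, 2.84) = (-0.7576, 0.916)
t = 0.916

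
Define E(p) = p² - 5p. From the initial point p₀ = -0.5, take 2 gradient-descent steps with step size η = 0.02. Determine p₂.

-0.2648

E′(p) = 2p - 5
p₁ = -0.5 − 0.02·(-6) = -0.38
p₂ = -0.38 − 0.02·(-5.76) = -0.2648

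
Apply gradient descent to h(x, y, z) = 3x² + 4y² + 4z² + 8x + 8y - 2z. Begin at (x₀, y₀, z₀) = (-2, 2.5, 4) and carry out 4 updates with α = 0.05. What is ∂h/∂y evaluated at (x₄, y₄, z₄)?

∇h = (6x + 8, 8y + 8, 8z - 2)
Step 1: at (-2, 2.5, 4), ∇h = (-4, 28, 30) → (-2, 2.5, 4) − 0.05·(-4, 28, 30) = (-1.8, 1.1, 2.5)
Step 2: at (-1.8, 1.1, 2.5), ∇h = (-2.8, 16.8, 18) → (-1.8, 1.1, 2.5) − 0.05·(-2.8, 16.8, 18) = (-1.66, 0.26, 1.6)
Step 3: at (-1.66, 0.26, 1.6), ∇h = (-1.96, 10.08, 10.8) → (-1.66, 0.26, 1.6) − 0.05·(-1.96, 10.08, 10.8) = (-1.562, -0.244, 1.06)
Step 4: at (-1.562, -0.244, 1.06), ∇h = (-1.372, 6.048, 6.48) → (-1.562, -0.244, 1.06) − 0.05·(-1.372, 6.048, 6.48) = (-1.4934, -0.5464, 0.736)
∂h/∂y at (-1.4934, -0.5464, 0.736) = 3.6288

3.6288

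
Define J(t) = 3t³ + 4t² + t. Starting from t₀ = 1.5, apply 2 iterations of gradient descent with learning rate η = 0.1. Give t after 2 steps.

-3.4625625

J′(t) = 9t² + 8t + 1
Step 1: J′(1.5) = 33.25; t₁ = 1.5 − 0.1·33.25 = -1.825
Step 2: J′(-1.825) = 16.375625; t₂ = -1.825 − 0.1·16.375625 = -3.4625625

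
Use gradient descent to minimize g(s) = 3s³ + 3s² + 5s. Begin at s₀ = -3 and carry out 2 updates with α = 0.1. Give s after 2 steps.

g′(s) = 9s² + 6s + 5
s₁ = -3 − 0.1·68 = -9.8
s₂ = -9.8 − 0.1·810.56 = -90.856

-90.856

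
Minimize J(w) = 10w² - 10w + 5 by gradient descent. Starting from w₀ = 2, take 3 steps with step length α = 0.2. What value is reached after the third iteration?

J′(w) = 20w - 10
Step 1: J′(2) = 30; w₁ = 2 − 0.2·30 = -4
Step 2: J′(-4) = -90; w₂ = -4 − 0.2·(-90) = 14
Step 3: J′(14) = 270; w₃ = 14 − 0.2·270 = -40

-40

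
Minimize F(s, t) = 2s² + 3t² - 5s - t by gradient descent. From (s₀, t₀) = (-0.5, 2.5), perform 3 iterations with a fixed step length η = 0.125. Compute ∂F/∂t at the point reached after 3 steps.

∇F = (4s - 5, 6t - 1)
(s₁, t₁) = (-0.5, 2.5) − 0.125·(-7, 14) = (0.375, 0.75)
(s₂, t₂) = (0.375, 0.75) − 0.125·(-3.5, 3.5) = (0.8125, 0.3125)
(s₃, t₃) = (0.8125, 0.3125) − 0.125·(-1.75, 0.875) = (1.03125, 0.203125)
∂F/∂t at (1.03125, 0.203125) = 0.21875

0.21875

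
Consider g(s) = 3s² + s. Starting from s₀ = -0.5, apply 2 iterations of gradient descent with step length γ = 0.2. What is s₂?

-0.18

g′(s) = 6s + 1
s₁ = -0.5 − 0.2·(-2) = -0.1
s₂ = -0.1 − 0.2·0.4 = -0.18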